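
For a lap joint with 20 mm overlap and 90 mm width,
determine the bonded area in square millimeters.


Area = 20 * 90 = 1800 mm^2

1800


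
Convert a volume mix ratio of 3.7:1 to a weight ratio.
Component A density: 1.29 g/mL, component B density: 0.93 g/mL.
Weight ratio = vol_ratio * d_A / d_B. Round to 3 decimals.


= 3.7 * 1.29 / 0.93 = 5.132

5.132


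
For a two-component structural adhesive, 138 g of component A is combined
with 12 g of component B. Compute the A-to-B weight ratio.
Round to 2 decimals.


Weight ratio A:B = 138 / 12
= 11.50

11.50


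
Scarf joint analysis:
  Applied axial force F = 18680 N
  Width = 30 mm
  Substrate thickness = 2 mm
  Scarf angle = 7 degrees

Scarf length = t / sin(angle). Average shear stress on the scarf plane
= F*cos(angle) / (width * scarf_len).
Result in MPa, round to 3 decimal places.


Scarf length = 2 / sin(7 deg) = 16.4110 mm
cos(7 deg) = 0.992546
Shear = 18680 * 0.992546 / (30 * 16.4110)
= 37.659 MPa

37.659


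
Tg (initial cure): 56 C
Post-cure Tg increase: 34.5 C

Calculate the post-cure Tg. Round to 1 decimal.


Post-cure Tg = 56 + 34.5 = 90.5 C

90.5


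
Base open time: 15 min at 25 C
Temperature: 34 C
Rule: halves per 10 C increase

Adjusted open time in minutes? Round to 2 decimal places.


Acceleration = 2^((34-25)/10) = 1.8661
Open time = 15 / 1.8661 = 8.04 min

8.04


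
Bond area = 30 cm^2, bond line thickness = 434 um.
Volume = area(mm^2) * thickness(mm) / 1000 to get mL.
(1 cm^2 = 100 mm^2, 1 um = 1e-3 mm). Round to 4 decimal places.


area_mm2 = 30 * 100 = 3000
blt_mm = 434 * 1e-3 = 0.434
vol_mm3 = 3000 * 0.434 = 1302.0
vol_mL = 1302.0 / 1000 = 1.3020 mL

1.3020


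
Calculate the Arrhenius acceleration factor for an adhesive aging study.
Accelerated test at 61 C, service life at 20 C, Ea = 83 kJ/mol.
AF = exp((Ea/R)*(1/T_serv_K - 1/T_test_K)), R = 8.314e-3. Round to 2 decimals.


T_test = 334.15 K, T_serv = 293.15 K
Ea/R = 83 / 0.008314 = 9983.16
AF = exp(9983.16 * (1/293.15 - 1/334.15))
= 65.27

65.27


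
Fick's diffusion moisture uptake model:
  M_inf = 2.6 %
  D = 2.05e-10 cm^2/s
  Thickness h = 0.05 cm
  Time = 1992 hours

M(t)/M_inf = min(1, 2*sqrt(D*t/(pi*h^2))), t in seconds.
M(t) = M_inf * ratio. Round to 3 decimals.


t_sec = 1992 * 3600 = 7171200
ratio = 2*sqrt(2.05e-10*7171200/(pi*0.05^2))
= min(1, 0.865282)
= 0.865282
M(t) = 2.6 * 0.865282 = 2.250 %

2.250


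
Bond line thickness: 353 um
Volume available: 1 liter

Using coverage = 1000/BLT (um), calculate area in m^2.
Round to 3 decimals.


1 L = 1e6 mm^3, thickness = 353 um = 0.353 mm
Area = 1e6 / 0.353 mm^2 = (1e6 / 0.353) / 1e6 m^2 = 1000 / 353 m^2
= 2.833 m^2

2.833


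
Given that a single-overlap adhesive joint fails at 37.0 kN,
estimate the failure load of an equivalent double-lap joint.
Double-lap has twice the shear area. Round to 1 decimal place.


Double-lap factor = 2
Expected load = 37.0 * 2 = 74.0 kN

74.0


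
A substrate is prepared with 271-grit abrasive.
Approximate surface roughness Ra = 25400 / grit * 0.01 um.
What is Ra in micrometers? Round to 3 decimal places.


Ra = 25400 / 271 * 0.01 = 0.937 um

0.937


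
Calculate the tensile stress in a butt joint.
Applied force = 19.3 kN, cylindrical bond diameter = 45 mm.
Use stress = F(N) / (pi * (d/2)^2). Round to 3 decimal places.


A = pi * 22.5^2 = 1590.4313 mm^2
sigma = 19300.0 / 1590.4313 = 12.135 MPa

12.135


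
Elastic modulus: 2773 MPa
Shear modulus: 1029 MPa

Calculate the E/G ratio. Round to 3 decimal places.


E / G = 2773 / 1029 = 2.695

2.695


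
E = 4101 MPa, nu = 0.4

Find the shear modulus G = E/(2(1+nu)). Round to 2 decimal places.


G = 4101 / (2 * 1.40)
= 1464.64 MPa

1464.64


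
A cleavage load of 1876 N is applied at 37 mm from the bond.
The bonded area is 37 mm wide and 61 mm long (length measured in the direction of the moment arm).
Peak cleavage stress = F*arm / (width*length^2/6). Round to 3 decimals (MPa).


Moment = 1876 * 37 = 69412 N*mm
Section modulus = 37 * 3721 / 6 = 137677 / 6 mm^3
Stress = 69412 / (137677 / 6) = 416472 / 137677
= 3.025 MPa

3.025


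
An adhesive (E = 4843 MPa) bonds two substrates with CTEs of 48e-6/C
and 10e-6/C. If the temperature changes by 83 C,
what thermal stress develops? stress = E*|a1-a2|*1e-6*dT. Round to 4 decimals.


Stress = 4843 * |48 - 10| * 1e-6 * 83
= 15.2748 MPa

15.2748


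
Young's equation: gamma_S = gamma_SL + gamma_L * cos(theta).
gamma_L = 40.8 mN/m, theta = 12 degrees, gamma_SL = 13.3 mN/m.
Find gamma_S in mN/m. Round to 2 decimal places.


cos(12 deg) = 0.978148
gamma_S = 13.3 + 40.8 * 0.978148
= 53.21 mN/m

53.21


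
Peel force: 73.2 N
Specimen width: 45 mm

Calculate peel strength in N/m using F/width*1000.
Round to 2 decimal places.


Peel strength = 73.2 / 45 * 1000 = 1626.67 N/m

1626.67


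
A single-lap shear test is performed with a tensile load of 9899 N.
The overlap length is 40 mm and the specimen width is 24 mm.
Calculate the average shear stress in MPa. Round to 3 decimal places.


Shear stress = F / (overlap * width)
= 9899 / (40 * 24)
= 9899 / 960
= 10.311 MPa

10.311


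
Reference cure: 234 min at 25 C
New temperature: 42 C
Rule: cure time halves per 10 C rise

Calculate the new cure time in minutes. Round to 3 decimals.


factor = 2^((42-25)/10) = 3.2490
t_new = 234 / 3.2490 = 72.022 min

72.022


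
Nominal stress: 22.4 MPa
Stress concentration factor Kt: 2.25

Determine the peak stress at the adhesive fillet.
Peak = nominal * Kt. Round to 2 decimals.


Peak stress = 22.4 * 2.25
= 50.40 MPa

50.40


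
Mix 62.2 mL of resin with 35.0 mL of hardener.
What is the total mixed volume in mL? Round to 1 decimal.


Total = 62.2 + 35.0 = 97.2 mL

97.2


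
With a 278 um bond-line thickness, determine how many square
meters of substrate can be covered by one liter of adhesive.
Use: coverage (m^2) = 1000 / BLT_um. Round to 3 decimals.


Coverage = 1000 / 278 = 3.597 m^2

3.597


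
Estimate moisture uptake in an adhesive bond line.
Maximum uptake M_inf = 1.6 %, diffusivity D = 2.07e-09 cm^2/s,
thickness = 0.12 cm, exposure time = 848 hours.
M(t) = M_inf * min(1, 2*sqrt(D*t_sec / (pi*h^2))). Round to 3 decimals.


Convert time: 848 h = 3052800 s
ratio = min(1, 2*sqrt(2.07e-09*3052800/(pi*0.12^2)))
= 0.747495
M(t) = 1.6 * 0.747495 = 1.196%

1.196


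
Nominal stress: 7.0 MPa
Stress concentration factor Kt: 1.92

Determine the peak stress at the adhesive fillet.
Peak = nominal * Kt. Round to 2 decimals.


Peak stress = 7.0 * 1.92
= 13.44 MPa

13.44


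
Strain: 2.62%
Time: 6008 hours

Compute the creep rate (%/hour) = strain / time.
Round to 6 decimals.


Creep rate = 2.62 / 6008
= 0.000436 %/h

0.000436


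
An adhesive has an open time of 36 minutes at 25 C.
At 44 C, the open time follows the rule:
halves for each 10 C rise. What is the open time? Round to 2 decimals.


Factor = 2^((44-25)/10) = 3.7321
Open time = 36 / 3.7321 = 9.65 min

9.65


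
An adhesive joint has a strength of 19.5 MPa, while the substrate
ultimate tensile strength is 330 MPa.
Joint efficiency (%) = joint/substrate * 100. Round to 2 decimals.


Efficiency = 19.5 / 330 * 100
= 5.91%

5.91


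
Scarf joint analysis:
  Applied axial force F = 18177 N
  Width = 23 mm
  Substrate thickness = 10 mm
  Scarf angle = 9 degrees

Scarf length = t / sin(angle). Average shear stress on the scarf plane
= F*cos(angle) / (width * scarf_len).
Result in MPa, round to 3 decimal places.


Scarf length = 10 / sin(9 deg) = 63.9245 mm
cos(9 deg) = 0.987688
Shear = 18177 * 0.987688 / (23 * 63.9245)
= 12.211 MPa

12.211


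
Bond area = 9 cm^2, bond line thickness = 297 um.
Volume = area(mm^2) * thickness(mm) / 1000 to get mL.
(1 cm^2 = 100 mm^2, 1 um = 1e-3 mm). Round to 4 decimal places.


area_mm2 = 9 * 100 = 900
blt_mm = 297 * 1e-3 = 0.297
vol_mm3 = 900 * 0.297 = 267.3
vol_mL = 267.3 / 1000 = 0.2673 mL

0.2673


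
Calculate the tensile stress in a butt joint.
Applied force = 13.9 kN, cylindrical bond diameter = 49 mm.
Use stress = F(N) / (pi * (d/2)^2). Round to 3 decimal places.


A = pi * 24.5^2 = 1885.7410 mm^2
sigma = 13900.0 / 1885.7410 = 7.371 MPa

7.371


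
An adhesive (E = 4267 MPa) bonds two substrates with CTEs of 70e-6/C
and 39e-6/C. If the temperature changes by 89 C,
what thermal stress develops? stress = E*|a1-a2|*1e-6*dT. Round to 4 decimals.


Stress = 4267 * |70 - 39| * 1e-6 * 89
= 11.7727 MPa

11.7727


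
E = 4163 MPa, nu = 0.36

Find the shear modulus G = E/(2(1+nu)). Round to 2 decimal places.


G = 4163 / (2 * 1.36)
= 1530.51 MPa

1530.51


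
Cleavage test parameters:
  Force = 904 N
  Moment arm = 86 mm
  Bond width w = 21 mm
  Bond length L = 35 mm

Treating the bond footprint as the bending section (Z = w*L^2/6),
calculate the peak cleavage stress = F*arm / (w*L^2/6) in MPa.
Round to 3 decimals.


M = 904 * 86 = 77744 N*mm
Z = 21 * 35^2 / 6 = 25725 / 6 mm^3
sigma = M / Z = 6 * 77744 / 25725 = 466464 / 25725
= 18.133 MPa

18.133


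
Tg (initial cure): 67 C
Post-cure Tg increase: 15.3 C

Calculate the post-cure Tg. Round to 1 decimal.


Post-cure Tg = 67 + 15.3 = 82.3 C

82.3


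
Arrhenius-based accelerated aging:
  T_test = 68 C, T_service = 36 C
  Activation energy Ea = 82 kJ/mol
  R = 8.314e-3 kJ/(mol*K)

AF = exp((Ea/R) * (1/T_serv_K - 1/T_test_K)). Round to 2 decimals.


T_test_K = 341.15, T_serv_K = 309.15
AF = exp((82/8.314e-3) * (1/309.15 - 1/341.15))
= 19.94

19.94


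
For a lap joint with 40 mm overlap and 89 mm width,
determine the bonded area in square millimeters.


Area = 40 * 89 = 3560 mm^2

3560


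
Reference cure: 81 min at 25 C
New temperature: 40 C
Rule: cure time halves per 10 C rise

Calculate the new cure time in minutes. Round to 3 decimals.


factor = 2^((40-25)/10) = 2.8284
t_new = 81 / 2.8284 = 28.638 min

28.638


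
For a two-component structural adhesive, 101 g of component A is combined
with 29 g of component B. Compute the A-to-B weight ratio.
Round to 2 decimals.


Weight ratio A:B = 101 / 29
= 3.48

3.48


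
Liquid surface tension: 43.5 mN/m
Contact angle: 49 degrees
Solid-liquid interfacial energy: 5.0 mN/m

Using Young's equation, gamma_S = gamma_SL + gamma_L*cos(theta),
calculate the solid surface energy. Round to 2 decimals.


gamma_S = 5.0 + 43.5 * cos(49)
= 33.54 mN/m

33.54


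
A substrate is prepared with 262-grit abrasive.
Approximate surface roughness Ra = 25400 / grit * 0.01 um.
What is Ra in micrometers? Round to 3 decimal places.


Ra = 25400 / 262 * 0.01 = 0.969 um

0.969


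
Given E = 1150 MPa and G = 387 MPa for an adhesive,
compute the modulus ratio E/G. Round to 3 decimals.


E/G ratio = 1150 / 387 = 2.972

2.972


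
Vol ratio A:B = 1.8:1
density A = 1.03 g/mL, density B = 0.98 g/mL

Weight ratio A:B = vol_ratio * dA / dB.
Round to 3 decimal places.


Weight ratio = 1.8 * 1.03 / 0.98
= 1.892

1.892


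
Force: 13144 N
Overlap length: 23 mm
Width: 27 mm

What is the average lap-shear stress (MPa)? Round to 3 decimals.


Average shear stress = F / (overlap * width)
= 13144 / (23 * 27)
= 21.166 MPa

21.166


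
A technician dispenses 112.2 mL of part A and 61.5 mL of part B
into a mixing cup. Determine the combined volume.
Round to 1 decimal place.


Combined volume = 112.2 + 61.5
= 173.7 mL

173.7


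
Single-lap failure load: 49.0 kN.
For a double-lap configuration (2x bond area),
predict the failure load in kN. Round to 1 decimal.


Failure load = 49.0 * 2 = 98.0 kN

98.0


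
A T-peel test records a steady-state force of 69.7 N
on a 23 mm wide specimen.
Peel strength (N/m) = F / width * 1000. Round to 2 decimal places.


Peel strength = 69.7 / 23 * 1000
= 3030.43 N/m

3030.43


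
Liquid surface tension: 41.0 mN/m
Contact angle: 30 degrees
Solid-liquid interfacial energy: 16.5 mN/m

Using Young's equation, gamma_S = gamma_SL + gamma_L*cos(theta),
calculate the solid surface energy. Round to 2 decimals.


gamma_S = 16.5 + 41.0 * cos(30)
= 52.01 mN/m

52.01


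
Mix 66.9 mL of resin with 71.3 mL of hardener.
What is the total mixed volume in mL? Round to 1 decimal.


Total = 66.9 + 71.3 = 138.2 mL

138.2


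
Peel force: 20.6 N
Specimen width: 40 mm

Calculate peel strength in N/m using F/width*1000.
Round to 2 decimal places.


Peel strength = 20.6 / 40 * 1000 = 515.00 N/m

515.00


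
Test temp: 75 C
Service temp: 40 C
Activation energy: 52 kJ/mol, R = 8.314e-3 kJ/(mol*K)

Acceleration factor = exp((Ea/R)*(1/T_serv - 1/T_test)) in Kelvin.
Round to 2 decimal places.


AF = exp((52/0.008314)*(1/313.15 - 1/348.15))
= 7.45

7.45


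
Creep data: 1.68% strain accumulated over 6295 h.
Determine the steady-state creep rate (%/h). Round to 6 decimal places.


Rate = 1.68 / 6295 = 0.000267 %/h

0.000267


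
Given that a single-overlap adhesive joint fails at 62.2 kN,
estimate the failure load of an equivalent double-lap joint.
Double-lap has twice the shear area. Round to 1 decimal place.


Double-lap factor = 2
Expected load = 62.2 * 2 = 124.4 kN

124.4


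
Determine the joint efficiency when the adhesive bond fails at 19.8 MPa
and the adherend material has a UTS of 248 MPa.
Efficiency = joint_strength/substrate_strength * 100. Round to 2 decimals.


Joint efficiency = 19.8 / 248 * 100
= 7.98%

7.98


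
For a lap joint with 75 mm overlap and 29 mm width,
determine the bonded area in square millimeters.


Area = 75 * 29 = 2175 mm^2

2175


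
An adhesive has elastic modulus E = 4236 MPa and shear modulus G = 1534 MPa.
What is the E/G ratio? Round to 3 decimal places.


E/G = 4236 / 1534 = 2.761

2.761


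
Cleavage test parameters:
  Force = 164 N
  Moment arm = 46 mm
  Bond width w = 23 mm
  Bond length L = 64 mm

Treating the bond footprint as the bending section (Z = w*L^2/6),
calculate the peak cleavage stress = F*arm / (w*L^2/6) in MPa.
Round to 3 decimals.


M = 164 * 46 = 7544 N*mm
Z = 23 * 64^2 / 6 = 94208 / 6 mm^3
sigma = M / Z = 6 * 7544 / 94208 = 45264 / 94208
= 0.480 MPa

0.480


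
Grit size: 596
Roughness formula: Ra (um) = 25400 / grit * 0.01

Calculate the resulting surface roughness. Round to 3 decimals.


Ra = 25400 / 596 * 0.01
= 0.426 um

0.426


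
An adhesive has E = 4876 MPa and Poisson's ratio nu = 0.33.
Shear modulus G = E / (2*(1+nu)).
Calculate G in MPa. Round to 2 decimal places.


G = 4876 / (2*(1+0.33))
= 4876 / 2.66
= 1833.08 MPa

1833.08


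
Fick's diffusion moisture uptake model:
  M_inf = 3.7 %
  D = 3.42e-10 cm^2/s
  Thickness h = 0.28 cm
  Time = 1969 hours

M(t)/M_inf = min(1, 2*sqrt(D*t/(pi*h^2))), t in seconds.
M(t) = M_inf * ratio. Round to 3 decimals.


t_sec = 1969 * 3600 = 7088400
ratio = 2*sqrt(3.42e-10*7088400/(pi*0.28^2))
= min(1, 0.198419)
= 0.198419
M(t) = 3.7 * 0.198419 = 0.734 %

0.734


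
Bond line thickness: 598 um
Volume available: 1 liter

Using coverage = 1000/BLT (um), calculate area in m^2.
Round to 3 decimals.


1 L = 1e6 mm^3, thickness = 598 um = 0.598 mm
Area = 1e6 / 0.598 mm^2 = (1e6 / 0.598) / 1e6 m^2 = 1000 / 598 m^2
= 1.672 m^2

1.672


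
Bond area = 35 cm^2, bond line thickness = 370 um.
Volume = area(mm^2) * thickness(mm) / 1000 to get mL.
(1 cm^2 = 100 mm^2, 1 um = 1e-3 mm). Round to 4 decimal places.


area_mm2 = 35 * 100 = 3500
blt_mm = 370 * 1e-3 = 0.37
vol_mm3 = 3500 * 0.37 = 1295.0
vol_mL = 1295.0 / 1000 = 1.2950 mL

1.2950


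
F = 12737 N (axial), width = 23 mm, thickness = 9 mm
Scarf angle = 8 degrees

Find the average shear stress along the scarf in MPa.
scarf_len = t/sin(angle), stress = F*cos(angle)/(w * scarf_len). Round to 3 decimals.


scarf_len = 9/sin(8 deg) = 64.6677
cos(8 deg) = 0.990268
stress = 12737*0.990268/(23*64.6677) = 8.480 MPa

8.480


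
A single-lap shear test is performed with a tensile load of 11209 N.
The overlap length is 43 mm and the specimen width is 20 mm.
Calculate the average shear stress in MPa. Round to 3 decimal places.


Shear stress = F / (overlap * width)
= 11209 / (43 * 20)
= 11209 / 860
= 13.034 MPa

13.034


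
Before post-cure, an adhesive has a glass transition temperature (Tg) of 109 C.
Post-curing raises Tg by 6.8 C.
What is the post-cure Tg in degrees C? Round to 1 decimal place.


Tg_post = Tg_base + delta_Tg
= 109 + 6.8
= 115.8 C

115.8


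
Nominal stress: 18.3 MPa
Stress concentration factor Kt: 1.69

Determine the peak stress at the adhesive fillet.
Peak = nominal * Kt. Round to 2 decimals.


Peak stress = 18.3 * 1.69
= 30.93 MPa

30.93


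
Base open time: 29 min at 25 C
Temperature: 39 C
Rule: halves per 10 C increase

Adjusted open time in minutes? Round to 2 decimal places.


Acceleration = 2^((39-25)/10) = 2.6390
Open time = 29 / 2.6390 = 10.99 min

10.99


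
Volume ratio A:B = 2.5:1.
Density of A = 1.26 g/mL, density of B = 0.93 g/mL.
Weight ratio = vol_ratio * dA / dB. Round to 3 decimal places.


Wt ratio = 2.5 * 1.26 / 0.93
= 3.387

3.387


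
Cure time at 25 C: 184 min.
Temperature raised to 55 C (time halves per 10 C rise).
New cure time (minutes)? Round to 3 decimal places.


Acceleration factor = 2^(30/10) = 8.0000
New time = 184 / 8.0000 = 23.000 min

23.000


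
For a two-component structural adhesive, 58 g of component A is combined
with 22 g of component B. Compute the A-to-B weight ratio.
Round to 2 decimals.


Weight ratio A:B = 58 / 22
= 2.64

2.64


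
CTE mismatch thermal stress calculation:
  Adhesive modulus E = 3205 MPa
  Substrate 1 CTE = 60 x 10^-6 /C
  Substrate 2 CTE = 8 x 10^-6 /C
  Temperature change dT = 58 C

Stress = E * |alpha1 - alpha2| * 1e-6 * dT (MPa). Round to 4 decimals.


delta_alpha = |60 - 8| = 52 x 10^-6/C
Stress = 3205 * 52e-6 * 58
= 9.6663 MPa

9.6663


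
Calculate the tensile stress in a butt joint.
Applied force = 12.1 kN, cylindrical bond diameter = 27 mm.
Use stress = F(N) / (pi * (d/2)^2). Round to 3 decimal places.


A = pi * 13.5^2 = 572.5553 mm^2
sigma = 12100.0 / 572.5553 = 21.133 MPa

21.133


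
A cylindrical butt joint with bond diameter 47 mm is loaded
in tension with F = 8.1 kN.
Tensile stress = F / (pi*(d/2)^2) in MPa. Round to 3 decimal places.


Area = pi * (47/2)^2 = 1734.9445 mm^2
Stress = 8.1*1000 / 1734.9445
= 4.669 MPa

4.669


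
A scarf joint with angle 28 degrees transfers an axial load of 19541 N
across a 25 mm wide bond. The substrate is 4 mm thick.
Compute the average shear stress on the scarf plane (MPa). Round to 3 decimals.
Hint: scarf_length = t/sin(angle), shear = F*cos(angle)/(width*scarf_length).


scarf_length = 4 / sin(28 deg) = 8.5202 mm
cos(28 deg) = 0.882948
shear stress = 19541 * 0.882948 / (25 * 8.5202)
= 81.001 MPa

81.001


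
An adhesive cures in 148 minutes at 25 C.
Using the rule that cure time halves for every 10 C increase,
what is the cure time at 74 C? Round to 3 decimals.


Factor = 2^((74 - 25) / 10) = 29.8571
Cure time = 148 / 29.8571
= 4.957 minutes

4.957


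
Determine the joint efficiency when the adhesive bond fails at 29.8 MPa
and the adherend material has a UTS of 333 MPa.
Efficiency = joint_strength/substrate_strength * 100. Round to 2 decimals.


Joint efficiency = 29.8 / 333 * 100
= 8.95%

8.95


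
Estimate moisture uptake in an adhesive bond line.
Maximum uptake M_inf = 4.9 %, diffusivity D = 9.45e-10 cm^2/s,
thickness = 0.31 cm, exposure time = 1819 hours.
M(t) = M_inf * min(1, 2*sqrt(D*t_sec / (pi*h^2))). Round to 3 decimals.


Convert time: 1819 h = 6548400 s
ratio = min(1, 2*sqrt(9.45e-10*6548400/(pi*0.31^2)))
= 0.286337
M(t) = 4.9 * 0.286337 = 1.403%

1.403


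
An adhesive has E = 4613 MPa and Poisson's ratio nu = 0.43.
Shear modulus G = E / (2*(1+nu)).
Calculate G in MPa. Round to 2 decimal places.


G = 4613 / (2*(1+0.43))
= 4613 / 2.86
= 1612.94 MPa

1612.94


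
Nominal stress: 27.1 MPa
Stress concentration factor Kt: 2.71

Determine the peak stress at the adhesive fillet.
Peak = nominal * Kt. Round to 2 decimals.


Peak stress = 27.1 * 2.71
= 73.44 MPa

73.44


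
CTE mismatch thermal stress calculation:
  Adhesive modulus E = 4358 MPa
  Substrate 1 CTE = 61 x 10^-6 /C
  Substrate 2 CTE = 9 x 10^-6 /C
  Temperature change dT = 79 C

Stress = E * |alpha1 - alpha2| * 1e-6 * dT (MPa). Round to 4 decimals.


delta_alpha = |61 - 9| = 52 x 10^-6/C
Stress = 4358 * 52e-6 * 79
= 17.9027 MPa

17.9027


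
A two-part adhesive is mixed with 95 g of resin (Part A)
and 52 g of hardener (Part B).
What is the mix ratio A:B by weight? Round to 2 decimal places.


Mix ratio = mass_A / mass_B
= 95 / 52
= 1.83

1.83


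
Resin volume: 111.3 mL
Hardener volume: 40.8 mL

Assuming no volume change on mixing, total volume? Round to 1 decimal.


V_total = 111.3 + 40.8 = 152.1 mL

152.1


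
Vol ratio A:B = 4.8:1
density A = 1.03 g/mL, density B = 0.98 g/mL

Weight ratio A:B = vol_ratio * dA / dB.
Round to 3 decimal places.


Weight ratio = 4.8 * 1.03 / 0.98
= 5.045

5.045


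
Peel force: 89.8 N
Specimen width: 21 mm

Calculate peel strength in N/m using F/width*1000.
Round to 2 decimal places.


Peel strength = 89.8 / 21 * 1000 = 4276.19 N/m

4276.19


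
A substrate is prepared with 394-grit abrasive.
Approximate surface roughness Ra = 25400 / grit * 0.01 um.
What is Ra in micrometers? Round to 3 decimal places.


Ra = 25400 / 394 * 0.01 = 0.645 um

0.645


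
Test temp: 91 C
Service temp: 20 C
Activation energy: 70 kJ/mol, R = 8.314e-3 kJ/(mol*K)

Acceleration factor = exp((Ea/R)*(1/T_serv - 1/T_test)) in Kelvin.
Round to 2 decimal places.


AF = exp((70/0.008314)*(1/293.15 - 1/364.15))
= 270.39

270.39


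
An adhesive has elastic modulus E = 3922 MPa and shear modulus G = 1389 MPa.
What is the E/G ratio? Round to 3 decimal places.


E/G = 3922 / 1389 = 2.824

2.824


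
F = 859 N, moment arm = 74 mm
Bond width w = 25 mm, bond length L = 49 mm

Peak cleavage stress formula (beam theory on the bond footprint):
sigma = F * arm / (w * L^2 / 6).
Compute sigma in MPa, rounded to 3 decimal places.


sigma = (859 * 74) / (25 * 2401 / 6)
= 63566 * 6 / 60025
= 381396 / 60025
= 6.354 MPa

6.354


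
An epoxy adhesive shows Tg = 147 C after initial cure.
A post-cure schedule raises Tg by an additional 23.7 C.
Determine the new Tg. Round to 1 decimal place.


New Tg = 147 + 23.7
= 170.7 C

170.7


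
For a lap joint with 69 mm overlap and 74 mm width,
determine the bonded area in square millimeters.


Area = 69 * 74 = 5106 mm^2

5106


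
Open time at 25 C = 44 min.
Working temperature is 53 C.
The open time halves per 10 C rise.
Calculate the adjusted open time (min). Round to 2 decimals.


factor = 2^((53 - 25) / 10) = 6.9644
ot = 44 / 6.9644 = 6.32 min

6.32


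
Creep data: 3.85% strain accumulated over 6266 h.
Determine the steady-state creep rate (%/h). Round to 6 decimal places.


Rate = 3.85 / 6266 = 0.000614 %/h

0.000614


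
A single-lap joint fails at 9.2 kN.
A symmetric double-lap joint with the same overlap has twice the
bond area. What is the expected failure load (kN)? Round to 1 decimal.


Double-lap load = 2 * 9.2 = 18.4 kN

18.4


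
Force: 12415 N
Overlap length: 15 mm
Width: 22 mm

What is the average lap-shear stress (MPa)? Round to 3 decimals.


Average shear stress = F / (overlap * width)
= 12415 / (15 * 22)
= 37.621 MPa

37.621


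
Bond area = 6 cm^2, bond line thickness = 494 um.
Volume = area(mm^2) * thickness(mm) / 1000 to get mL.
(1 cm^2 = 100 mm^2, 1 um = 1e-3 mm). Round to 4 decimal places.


area_mm2 = 6 * 100 = 600
blt_mm = 494 * 1e-3 = 0.494
vol_mm3 = 600 * 0.494 = 296.4
vol_mL = 296.4 / 1000 = 0.2964 mL

0.2964


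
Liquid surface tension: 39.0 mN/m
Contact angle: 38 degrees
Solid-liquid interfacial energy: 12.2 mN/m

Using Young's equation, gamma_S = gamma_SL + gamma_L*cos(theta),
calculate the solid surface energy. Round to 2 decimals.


gamma_S = 12.2 + 39.0 * cos(38)
= 42.93 mN/m

42.93


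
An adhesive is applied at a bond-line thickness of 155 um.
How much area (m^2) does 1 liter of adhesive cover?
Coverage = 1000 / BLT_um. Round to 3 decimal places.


Coverage = 1000 / 155 = 6.452 m^2

6.452


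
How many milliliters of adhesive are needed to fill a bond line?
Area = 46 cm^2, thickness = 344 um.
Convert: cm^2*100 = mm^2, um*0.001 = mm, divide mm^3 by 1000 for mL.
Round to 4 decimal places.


= (46 * 100) * (344 * 0.001) / 1000
= 1.5824 mL

1.5824


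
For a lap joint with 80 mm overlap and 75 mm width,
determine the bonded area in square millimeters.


Area = 80 * 75 = 6000 mm^2

6000


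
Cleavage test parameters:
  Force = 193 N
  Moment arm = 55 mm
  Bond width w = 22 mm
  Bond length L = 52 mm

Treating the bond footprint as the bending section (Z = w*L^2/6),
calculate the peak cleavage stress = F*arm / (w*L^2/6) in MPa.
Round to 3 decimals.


M = 193 * 55 = 10615 N*mm
Z = 22 * 52^2 / 6 = 59488 / 6 mm^3
sigma = M / Z = 6 * 10615 / 59488 = 63690 / 59488
= 1.071 MPa

1.071


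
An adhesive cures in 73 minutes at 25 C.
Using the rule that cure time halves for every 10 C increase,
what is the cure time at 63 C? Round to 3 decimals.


Factor = 2^((63 - 25) / 10) = 13.9288
Cure time = 73 / 13.9288
= 5.241 minutes

5.241


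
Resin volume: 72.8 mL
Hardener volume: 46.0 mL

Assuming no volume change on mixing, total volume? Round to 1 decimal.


V_total = 72.8 + 46.0 = 118.8 mL

118.8


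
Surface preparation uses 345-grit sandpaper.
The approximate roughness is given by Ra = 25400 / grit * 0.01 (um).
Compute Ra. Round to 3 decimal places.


Ra = 25400 / 345 * 0.01
= 254 / 345
= 0.736 um

0.736


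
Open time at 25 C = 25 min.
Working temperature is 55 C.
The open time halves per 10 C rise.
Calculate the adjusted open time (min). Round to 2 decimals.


factor = 2^((55 - 25) / 10) = 8.0000
ot = 25 / 8.0000 = 3.13 min

3.13


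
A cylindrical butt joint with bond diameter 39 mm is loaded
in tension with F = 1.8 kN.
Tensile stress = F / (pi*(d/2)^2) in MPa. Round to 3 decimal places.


Area = pi * (39/2)^2 = 1194.5906 mm^2
Stress = 1.8*1000 / 1194.5906
= 1.507 MPa

1.507


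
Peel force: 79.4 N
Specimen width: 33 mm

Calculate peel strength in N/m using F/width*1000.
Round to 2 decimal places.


Peel strength = 79.4 / 33 * 1000 = 2406.06 N/m

2406.06


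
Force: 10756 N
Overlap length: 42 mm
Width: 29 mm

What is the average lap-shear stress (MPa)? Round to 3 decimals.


Average shear stress = F / (overlap * width)
= 10756 / (42 * 29)
= 8.831 MPa

8.831


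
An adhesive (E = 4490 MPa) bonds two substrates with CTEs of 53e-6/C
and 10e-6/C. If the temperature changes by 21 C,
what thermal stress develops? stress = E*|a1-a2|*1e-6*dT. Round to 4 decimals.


Stress = 4490 * |53 - 10| * 1e-6 * 21
= 4.0545 MPa

4.0545


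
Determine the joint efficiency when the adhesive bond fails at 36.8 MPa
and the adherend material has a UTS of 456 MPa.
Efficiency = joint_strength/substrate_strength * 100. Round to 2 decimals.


Joint efficiency = 36.8 / 456 * 100
= 8.07%

8.07


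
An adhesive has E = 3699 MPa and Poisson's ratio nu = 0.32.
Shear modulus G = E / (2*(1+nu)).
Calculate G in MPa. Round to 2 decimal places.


G = 3699 / (2*(1+0.32))
= 3699 / 2.64
= 1401.14 MPa

1401.14


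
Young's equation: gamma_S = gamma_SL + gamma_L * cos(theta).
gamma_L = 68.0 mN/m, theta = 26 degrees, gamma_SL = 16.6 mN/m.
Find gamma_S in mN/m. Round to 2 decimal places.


cos(26 deg) = 0.898794
gamma_S = 16.6 + 68.0 * 0.898794
= 77.72 mN/m

77.72


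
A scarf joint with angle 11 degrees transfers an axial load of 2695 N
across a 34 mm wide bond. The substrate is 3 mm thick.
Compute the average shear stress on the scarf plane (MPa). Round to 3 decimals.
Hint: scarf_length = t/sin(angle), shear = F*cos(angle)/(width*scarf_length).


scarf_length = 3 / sin(11 deg) = 15.7225 mm
cos(11 deg) = 0.981627
shear stress = 2695 * 0.981627 / (34 * 15.7225)
= 4.949 MPa

4.949


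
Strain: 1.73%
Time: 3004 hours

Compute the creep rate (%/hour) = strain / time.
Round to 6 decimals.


Creep rate = 1.73 / 3004
= 0.000576 %/h

0.000576


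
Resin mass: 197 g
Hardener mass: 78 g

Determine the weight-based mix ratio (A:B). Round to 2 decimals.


Ratio = 197 / 78 = 2.53

2.53


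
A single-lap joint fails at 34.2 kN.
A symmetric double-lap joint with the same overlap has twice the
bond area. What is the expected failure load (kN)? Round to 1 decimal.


Double-lap load = 2 * 34.2 = 68.4 kN

68.4


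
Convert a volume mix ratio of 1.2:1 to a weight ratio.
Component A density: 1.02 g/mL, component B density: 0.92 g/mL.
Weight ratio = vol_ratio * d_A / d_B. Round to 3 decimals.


= 1.2 * 1.02 / 0.92 = 1.330

1.330


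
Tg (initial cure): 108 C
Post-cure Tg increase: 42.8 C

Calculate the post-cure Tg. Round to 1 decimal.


Post-cure Tg = 108 + 42.8 = 150.8 C

150.8


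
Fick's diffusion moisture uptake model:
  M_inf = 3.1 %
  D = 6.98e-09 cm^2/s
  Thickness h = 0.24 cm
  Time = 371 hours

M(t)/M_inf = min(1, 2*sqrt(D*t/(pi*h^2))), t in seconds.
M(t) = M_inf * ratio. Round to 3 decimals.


t_sec = 371 * 3600 = 1335600
ratio = 2*sqrt(6.98e-09*1335600/(pi*0.24^2))
= min(1, 0.453952)
= 0.453952
M(t) = 3.1 * 0.453952 = 1.407 %

1.407


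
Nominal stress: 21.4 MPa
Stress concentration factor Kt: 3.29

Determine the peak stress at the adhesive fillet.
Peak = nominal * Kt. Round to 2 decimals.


Peak stress = 21.4 * 3.29
= 70.41 MPa

70.41


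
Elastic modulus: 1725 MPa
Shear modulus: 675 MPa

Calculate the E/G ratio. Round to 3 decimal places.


E / G = 1725 / 675 = 2.556

2.556


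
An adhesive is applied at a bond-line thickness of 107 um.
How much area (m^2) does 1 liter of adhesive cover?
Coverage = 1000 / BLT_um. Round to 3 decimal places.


Coverage = 1000 / 107 = 9.346 m^2

9.346


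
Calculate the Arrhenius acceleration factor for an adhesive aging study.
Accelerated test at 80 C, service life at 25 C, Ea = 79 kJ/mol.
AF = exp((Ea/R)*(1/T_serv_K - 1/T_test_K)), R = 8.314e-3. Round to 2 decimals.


T_test = 353.15 K, T_serv = 298.15 K
Ea/R = 79 / 0.008314 = 9502.04
AF = exp(9502.04 * (1/298.15 - 1/353.15))
= 143.09

143.09


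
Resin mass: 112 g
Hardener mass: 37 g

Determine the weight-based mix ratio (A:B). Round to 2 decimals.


Ratio = 112 / 37 = 3.03

3.03


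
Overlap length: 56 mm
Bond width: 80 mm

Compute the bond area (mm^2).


Bond area = 56 * 80 = 4480 mm^2

4480


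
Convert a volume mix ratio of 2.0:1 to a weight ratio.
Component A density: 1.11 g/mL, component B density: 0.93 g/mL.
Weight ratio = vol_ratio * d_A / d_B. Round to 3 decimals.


= 2.0 * 1.11 / 0.93 = 2.387

2.387


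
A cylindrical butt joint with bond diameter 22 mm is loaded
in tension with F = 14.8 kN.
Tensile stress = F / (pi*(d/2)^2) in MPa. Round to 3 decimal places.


Area = pi * (22/2)^2 = 380.1327 mm^2
Stress = 14.8*1000 / 380.1327
= 38.934 MPa

38.934


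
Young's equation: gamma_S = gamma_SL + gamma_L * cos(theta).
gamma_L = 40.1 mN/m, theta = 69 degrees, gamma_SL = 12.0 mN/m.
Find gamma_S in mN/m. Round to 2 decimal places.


cos(69 deg) = 0.358368
gamma_S = 12.0 + 40.1 * 0.358368
= 26.37 mN/m

26.37


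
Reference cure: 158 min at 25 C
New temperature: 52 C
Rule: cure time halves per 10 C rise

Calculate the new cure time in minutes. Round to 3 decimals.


factor = 2^((52-25)/10) = 6.4980
t_new = 158 / 6.4980 = 24.315 min

24.315


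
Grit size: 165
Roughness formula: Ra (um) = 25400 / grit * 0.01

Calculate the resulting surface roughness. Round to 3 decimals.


Ra = 25400 / 165 * 0.01
= 1.539 um

1.539


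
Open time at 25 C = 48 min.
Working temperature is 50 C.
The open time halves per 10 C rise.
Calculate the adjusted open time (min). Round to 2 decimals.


factor = 2^((50 - 25) / 10) = 5.6569
ot = 48 / 5.6569 = 8.49 min

8.49


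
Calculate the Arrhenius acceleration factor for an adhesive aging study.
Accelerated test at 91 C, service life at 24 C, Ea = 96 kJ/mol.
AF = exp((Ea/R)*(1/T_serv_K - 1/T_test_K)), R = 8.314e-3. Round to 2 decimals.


T_test = 364.15 K, T_serv = 297.15 K
Ea/R = 96 / 0.008314 = 11546.79
AF = exp(11546.79 * (1/297.15 - 1/364.15))
= 1273.56

1273.56


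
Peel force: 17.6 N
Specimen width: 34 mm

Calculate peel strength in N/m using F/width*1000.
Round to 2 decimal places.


Peel strength = 17.6 / 34 * 1000 = 517.65 N/m

517.65


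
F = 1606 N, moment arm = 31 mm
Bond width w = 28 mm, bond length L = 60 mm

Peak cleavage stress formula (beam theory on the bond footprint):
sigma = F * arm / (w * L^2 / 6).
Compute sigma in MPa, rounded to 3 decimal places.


sigma = (1606 * 31) / (28 * 3600 / 6)
= 49786 * 6 / 100800
= 298716 / 100800
= 2.963 MPa

2.963


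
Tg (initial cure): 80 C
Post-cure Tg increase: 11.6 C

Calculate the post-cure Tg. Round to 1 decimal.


Post-cure Tg = 80 + 11.6 = 91.6 C

91.6


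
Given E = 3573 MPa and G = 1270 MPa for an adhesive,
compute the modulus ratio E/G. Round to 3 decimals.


E/G ratio = 3573 / 1270 = 2.813

2.813


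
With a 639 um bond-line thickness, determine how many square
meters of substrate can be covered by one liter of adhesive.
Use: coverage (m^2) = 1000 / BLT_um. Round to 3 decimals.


Coverage = 1000 / 639 = 1.565 m^2

1.565


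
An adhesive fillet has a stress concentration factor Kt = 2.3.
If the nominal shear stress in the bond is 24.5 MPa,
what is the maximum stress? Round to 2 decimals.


Max stress = 24.5 * 2.3 = 56.35 MPa

56.35


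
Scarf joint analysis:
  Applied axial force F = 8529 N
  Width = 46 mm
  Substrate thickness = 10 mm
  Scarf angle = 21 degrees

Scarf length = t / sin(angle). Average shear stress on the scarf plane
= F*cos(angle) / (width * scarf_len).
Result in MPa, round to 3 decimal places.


Scarf length = 10 / sin(21 deg) = 27.9043 mm
cos(21 deg) = 0.933580
Shear = 8529 * 0.933580 / (46 * 27.9043)
= 6.203 MPa

6.203


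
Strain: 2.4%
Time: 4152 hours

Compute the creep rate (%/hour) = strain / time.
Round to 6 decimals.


Creep rate = 2.4 / 4152
= 0.000578 %/h

0.000578


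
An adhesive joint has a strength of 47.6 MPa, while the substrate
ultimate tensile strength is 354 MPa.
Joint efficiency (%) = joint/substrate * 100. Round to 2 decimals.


Efficiency = 47.6 / 354 * 100
= 13.45%

13.45


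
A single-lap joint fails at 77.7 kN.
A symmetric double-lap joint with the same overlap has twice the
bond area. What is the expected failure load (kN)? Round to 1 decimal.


Double-lap load = 2 * 77.7 = 155.4 kN

155.4


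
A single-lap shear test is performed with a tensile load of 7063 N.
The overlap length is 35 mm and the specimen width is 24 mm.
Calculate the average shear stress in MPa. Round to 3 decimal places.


Shear stress = F / (overlap * width)
= 7063 / (35 * 24)
= 7063 / 840
= 8.408 MPa

8.408


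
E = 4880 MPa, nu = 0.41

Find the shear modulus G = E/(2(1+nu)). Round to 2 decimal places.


G = 4880 / (2 * 1.41)
= 1730.50 MPa

1730.50


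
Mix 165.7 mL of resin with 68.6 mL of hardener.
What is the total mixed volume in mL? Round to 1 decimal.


Total = 165.7 + 68.6 = 234.3 mL

234.3


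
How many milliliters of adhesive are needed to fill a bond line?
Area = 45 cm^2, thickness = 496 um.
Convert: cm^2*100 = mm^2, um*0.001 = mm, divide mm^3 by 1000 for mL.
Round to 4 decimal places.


= (45 * 100) * (496 * 0.001) / 1000
= 2.2320 mL

2.2320


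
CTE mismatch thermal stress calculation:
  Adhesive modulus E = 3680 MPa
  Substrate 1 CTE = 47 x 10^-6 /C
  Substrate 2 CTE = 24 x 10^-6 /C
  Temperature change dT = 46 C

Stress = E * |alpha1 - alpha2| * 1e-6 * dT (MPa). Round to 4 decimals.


delta_alpha = |47 - 24| = 23 x 10^-6/C
Stress = 3680 * 23e-6 * 46
= 3.8934 MPa

3.8934


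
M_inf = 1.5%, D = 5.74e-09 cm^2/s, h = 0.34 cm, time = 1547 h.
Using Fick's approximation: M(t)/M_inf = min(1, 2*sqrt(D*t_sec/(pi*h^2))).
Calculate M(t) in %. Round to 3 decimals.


t = 5569200 s
ratio = min(1, 2*sqrt(5.74e-09*5569200/(pi*0.1156)))
= 0.593374
M(t) = 1.5 * 0.593374 = 0.890%

0.890


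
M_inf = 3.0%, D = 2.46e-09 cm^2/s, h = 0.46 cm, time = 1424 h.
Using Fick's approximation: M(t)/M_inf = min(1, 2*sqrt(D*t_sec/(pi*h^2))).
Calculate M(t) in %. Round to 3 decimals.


t = 5126400 s
ratio = min(1, 2*sqrt(2.46e-09*5126400/(pi*0.2116)))
= 0.275468
M(t) = 3.0 * 0.275468 = 0.826%

0.826


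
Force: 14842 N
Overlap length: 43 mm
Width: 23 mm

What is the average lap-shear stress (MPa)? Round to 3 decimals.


Average shear stress = F / (overlap * width)
= 14842 / (43 * 23)
= 15.007 MPa

15.007


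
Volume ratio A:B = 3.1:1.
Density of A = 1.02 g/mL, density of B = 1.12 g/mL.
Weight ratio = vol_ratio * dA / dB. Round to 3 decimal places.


Wt ratio = 3.1 * 1.02 / 1.12
= 2.823

2.823


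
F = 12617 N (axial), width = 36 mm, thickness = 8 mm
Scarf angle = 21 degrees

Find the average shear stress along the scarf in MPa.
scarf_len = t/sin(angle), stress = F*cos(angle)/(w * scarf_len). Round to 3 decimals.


scarf_len = 8/sin(21 deg) = 22.3234
cos(21 deg) = 0.933580
stress = 12617*0.933580/(36*22.3234) = 14.657 MPa

14.657


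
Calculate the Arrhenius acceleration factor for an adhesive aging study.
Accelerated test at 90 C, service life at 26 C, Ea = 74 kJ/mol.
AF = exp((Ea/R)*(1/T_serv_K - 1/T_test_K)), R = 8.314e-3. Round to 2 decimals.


T_test = 363.15 K, T_serv = 299.15 K
Ea/R = 74 / 0.008314 = 8900.65
AF = exp(8900.65 * (1/299.15 - 1/363.15))
= 189.34

189.34


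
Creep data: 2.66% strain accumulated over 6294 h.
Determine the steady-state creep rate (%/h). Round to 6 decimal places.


Rate = 2.66 / 6294 = 0.000423 %/h

0.000423


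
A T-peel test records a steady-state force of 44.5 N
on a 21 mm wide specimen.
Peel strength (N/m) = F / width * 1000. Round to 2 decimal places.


Peel strength = 44.5 / 21 * 1000
= 2119.05 N/m

2119.05


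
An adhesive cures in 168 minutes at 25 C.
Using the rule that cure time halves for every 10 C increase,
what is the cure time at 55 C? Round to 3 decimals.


Factor = 2^((55 - 25) / 10) = 8.0000
Cure time = 168 / 8.0000
= 21.000 minutes

21.000


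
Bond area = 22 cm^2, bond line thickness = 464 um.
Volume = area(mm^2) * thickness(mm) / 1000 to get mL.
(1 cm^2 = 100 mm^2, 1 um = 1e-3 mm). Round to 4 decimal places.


area_mm2 = 22 * 100 = 2200
blt_mm = 464 * 1e-3 = 0.464
vol_mm3 = 2200 * 0.464 = 1020.8
vol_mL = 1020.8 / 1000 = 1.0208 mL

1.0208


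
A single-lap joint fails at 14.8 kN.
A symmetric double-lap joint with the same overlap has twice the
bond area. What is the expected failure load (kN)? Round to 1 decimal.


Double-lap load = 2 * 14.8 = 29.6 kN

29.6


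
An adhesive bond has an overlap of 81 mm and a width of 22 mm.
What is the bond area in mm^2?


Bond area = overlap * width
= 81 * 22
= 1782 mm^2

1782


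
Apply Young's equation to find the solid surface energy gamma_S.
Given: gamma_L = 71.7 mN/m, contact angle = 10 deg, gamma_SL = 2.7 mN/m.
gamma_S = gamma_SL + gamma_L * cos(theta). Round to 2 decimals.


theta_rad = 10 * pi/180 = 0.174533
gamma_S = 2.7 + 71.7 * cos(0.174533)
= 73.31 mN/m

73.31


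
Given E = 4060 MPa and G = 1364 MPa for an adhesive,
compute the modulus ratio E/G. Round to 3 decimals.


E/G ratio = 4060 / 1364 = 2.977

2.977


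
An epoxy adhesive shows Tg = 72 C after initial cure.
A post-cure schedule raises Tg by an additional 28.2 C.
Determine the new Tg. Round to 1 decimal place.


New Tg = 72 + 28.2
= 100.2 C

100.2


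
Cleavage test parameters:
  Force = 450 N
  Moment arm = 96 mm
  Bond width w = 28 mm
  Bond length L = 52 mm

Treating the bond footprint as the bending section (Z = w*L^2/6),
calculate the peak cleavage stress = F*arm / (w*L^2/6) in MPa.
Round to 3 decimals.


M = 450 * 96 = 43200 N*mm
Z = 28 * 52^2 / 6 = 75712 / 6 mm^3
sigma = M / Z = 6 * 43200 / 75712 = 259200 / 75712
= 3.423 MPa

3.423
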